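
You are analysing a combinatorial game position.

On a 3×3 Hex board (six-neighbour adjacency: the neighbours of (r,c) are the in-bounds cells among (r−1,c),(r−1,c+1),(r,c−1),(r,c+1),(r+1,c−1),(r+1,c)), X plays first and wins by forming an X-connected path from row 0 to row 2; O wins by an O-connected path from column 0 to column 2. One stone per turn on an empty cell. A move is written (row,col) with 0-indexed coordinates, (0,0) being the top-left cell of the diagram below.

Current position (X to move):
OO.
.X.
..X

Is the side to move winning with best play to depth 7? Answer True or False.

[OO./.X./..X] X move#1: (0,2):+1/OOX/.X./..X*, (1,0):-1/OO./XX./..X, (1,2):-1/OO./.XX/..X, (2,0):-1/OO./.X./X.X, (2,1):-1/OO./.X./.XX
[OOX/.X./..X] O move#2: (1,0):-1/OOX/OX./..X*, (1,2):-1/OOX/.XO/..X, (2,0):-1/OOX/.X./O.X, (2,1):-1/OOX/.X./.OX
[OOX/OX./..X] X move#3: (1,2):+1/OOX/OXX/..X*, (2,0):+1/OOX/OX./X.X, (2,1):+1/OOX/OX./.XX
[OOX/OXX/..X] end (terminal -1, O#4); searched OO./.X./..X to 7

X winning at [OO./.X./..X]: True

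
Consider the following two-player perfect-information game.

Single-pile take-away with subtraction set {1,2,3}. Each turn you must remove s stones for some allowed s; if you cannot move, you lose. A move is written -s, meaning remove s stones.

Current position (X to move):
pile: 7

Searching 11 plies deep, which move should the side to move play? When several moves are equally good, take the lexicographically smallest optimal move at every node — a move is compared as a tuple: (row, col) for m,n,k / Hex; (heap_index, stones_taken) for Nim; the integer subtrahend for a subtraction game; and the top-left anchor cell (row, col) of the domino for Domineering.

X's best at [7]: -3

p1 X@[7]: -1[6]-1 -2[5]-1 -3[4]+1*
p2 O@[4]: -1[3]-1* -2[2]-1 -3[1]-1
p3 X@[3]: -1[2]-1 -2[1]-1 -3[0]+1*
p4 O@[0] terminal -1; root [7] d11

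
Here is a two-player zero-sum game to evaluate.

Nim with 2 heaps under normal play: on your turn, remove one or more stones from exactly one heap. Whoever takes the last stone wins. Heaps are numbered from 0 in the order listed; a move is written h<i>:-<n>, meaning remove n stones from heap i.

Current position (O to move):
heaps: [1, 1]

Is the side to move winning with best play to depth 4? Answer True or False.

O winning at [(1,1)]: False

[(1,1)] O move#1: h0:-1:-1/(0,1)*, h1:-1:-1/(1,0)
[(0,1)] X move#2: h1:-1:+1/(0,0)*
[(0,0)] end (terminal -1, O#3); searched (1,1) to 4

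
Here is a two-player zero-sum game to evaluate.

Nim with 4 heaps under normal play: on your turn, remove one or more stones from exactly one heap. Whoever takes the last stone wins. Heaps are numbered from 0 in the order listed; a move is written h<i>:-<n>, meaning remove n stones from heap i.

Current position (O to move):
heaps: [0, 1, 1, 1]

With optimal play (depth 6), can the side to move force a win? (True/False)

p1 O@[(0,1,1,1)]: h1:-1[(0,0,1,1)]+1* h2:-1[(0,1,0,1)]+1 h3:-1[(0,1,1,0)]+1
p2 X@[(0,0,1,1)]: h2:-1[(0,0,0,1)]-1* h3:-1[(0,0,1,0)]-1
p3 O@[(0,0,0,1)]: h3:-1[(0,0,0,0)]+1*
p4 X@[(0,0,0,0)] terminal -1; root [(0,1,1,1)] d6

O winning at [(0,1,1,1)]: True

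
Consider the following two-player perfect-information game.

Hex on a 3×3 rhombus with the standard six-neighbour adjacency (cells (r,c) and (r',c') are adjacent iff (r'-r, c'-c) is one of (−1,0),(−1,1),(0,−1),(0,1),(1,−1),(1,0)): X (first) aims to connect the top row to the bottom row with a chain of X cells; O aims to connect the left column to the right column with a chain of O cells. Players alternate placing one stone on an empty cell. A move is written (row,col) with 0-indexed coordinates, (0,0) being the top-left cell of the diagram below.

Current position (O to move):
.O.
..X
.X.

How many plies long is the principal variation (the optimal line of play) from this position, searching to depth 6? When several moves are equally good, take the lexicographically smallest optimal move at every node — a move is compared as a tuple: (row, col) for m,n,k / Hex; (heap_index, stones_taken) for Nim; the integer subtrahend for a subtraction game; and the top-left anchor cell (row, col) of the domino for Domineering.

p1 O@[.O./..X/.X.]: (0,0)[OO./..X/.X.]-1 (0,2)[.OO/..X/.X.]+1* (1,0)[.O./O.X/.X.]-1 (1,1)[.O./.OX/.X.]-1 (2,0)[.O./..X/OX.]-1 (2,2)[.O./..X/.XO]-1
p2 X@[.OO/..X/.X.]: (0,0)[XOO/..X/.X.]-1* (1,0)[.OO/X.X/.X.]-1 (1,1)[.OO/.XX/.X.]-1 (2,0)[.OO/..X/XX.]-1 (2,2)[.OO/..X/.XX]-1
p3 O@[XOO/..X/.X.]: (1,0)[XOO/O.X/.X.]+1* (1,1)[XOO/.OX/.X.]+1 (2,0)[XOO/..X/OX.]+1 (2,2)[XOO/..X/.XO]-1
p4 X@[XOO/O.X/.X.] terminal -1; root [.O./..X/.X.] d6

PV length from [.O./..X/.X.]: 3 plies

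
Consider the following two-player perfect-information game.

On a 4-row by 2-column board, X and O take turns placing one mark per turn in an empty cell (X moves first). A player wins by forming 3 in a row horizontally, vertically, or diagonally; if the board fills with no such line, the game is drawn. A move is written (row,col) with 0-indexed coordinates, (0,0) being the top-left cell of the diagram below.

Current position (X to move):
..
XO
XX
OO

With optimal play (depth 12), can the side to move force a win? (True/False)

X winning at [../XO/XX/OO]: True

ply 1, X at ../XO/XX/OO | (0,0)=+1→X./XO/XX/OO*; (0,1)=+0→.X/XO/XX/OO
ply 2: X./XO/XX/OO is terminal -1 (O); from ../XO/XX/OO depth 12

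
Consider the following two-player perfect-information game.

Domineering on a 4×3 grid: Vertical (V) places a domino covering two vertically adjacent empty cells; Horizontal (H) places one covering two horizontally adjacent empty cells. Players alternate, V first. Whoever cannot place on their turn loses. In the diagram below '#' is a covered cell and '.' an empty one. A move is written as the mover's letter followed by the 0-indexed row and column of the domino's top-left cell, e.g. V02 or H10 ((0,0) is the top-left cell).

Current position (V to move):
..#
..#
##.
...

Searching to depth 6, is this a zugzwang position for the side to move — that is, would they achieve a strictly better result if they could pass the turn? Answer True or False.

zugzwang(..#/..#/##./..., V) = False

[..#/..#/##./...] V move#1: V00:+1/#.#/#.#/##./...*, V01:+1/.##/.##/##./..., V22:-1/..#/..#/###/..#
[#.#/#.#/##./...] H move#2: H30:-1/#.#/#.#/##./##.*, H31:-1/#.#/#.#/##./.##
[#.#/#.#/##./##.] V move#3: V01:+1/###/###/##./##.*, V22:+1/#.#/#.#/###/###
[###/###/##./##.] end (terminal -1, H#4); searched ..#/..#/##./... to 6
pass branch (H moves first from the same position):
  | [..#/..#/##./...] H move#1: H00:+1/###/..#/##./...*, H10:+1/..#/###/##./..., H30:-1/..#/..#/##./##., H31:-1/..#/..#/##./.##
  | [###/..#/##./...] V move#2: V22:-1/###/..#/###/..#*
  | [###/..#/###/..#] H move#3: H10:+1/###/###/###/..#*, H30:+1/###/..#/###/###
  | [###/###/###/..#] end (terminal -1, V#4); searched ..#/..#/##./... to 6
V moving scores +1; V passing scores -1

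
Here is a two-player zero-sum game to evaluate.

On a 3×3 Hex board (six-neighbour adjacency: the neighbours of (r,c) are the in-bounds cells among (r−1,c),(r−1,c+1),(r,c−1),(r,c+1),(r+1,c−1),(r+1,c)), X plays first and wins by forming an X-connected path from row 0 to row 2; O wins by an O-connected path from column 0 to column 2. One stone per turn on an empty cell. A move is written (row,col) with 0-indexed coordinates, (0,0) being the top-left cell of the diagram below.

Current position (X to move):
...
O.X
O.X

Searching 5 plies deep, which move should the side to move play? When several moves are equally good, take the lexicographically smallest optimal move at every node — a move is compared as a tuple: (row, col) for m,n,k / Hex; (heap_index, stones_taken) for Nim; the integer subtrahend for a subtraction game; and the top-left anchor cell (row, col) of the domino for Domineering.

X's best at [.../O.X/O.X]: (0,1)

p1 X@[.../O.X/O.X]: (0,0)[X../O.X/O.X]-1 (0,1)[.X./O.X/O.X]+1* (0,2)[..X/O.X/O.X]+1 (1,1)[.../OXX/O.X]+1 (2,1)[.../O.X/OXX]-1
p2 O@[.X./O.X/O.X]: (0,0)[OX./O.X/O.X]-1* (0,2)[.XO/O.X/O.X]-1 (1,1)[.X./OOX/O.X]-1 (2,1)[.X./O.X/OOX]-1
p3 X@[OX./O.X/O.X]: (0,2)[OXX/O.X/O.X]+1* (1,1)[OX./OXX/O.X]+1 (2,1)[OX./O.X/OXX]+1
p4 O@[OXX/O.X/O.X] terminal -1; root [.../O.X/O.X] d5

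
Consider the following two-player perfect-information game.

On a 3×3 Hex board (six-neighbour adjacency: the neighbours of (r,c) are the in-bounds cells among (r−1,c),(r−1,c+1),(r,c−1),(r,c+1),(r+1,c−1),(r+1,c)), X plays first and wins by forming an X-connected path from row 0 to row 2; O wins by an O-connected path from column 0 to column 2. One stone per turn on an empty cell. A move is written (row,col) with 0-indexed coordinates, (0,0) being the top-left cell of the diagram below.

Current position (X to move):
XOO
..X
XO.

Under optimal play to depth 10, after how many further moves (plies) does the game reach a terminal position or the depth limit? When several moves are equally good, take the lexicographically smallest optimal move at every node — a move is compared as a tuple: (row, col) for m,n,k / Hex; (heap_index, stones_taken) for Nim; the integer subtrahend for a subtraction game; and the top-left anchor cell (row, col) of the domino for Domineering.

[XOO/..X/XO.] X move#1: (1,0):+1/XOO/X.X/XO.*, (1,1):-1/XOO/.XX/XO., (2,2):-1/XOO/..X/XOX
[XOO/X.X/XO.] end (terminal -1, O#2); searched XOO/..X/XO. to 10

PV length from [XOO/..X/XO.]: 1 ply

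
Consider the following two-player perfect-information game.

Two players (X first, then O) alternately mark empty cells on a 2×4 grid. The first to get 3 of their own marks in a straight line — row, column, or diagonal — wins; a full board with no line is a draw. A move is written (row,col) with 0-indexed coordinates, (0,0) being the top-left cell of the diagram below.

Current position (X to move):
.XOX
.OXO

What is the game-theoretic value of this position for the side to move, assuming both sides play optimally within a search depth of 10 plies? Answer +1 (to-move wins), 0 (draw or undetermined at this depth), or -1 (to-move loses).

ply 1, X at .XOX/.OXO | (0,0)=+0→XXOX/.OXO*; (1,0)=+0→.XOX/XOXO
ply 2, O at XXOX/.OXO | (1,0)=+0→XXOX/OOXO*
ply 3: XXOX/OOXO is terminal +0 (X); from .XOX/.OXO depth 10

value(.XOX/.OXO, X) = 0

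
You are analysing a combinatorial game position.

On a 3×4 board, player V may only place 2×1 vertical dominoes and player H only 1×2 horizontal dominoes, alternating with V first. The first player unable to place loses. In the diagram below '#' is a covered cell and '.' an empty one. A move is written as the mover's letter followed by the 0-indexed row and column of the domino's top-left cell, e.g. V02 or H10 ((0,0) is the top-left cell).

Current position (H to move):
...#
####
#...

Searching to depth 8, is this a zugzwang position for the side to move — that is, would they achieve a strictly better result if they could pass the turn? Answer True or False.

p1 H@[...#/####/#...]: H00[##.#/####/#...]+1* H01[.###/####/#...]+1 H21[...#/####/###.]+1 H22[...#/####/#.##]+1
p2 V@[##.#/####/#...] terminal -1; root [...#/####/#...] d8
if H skipped the turn, V would face:
~ p1 V@[...#/####/#...] terminal -1; root [...#/####/#...] d8
compare (H): move=+1 vs pass=+1

zugzwang(...#/####/#..., H) = False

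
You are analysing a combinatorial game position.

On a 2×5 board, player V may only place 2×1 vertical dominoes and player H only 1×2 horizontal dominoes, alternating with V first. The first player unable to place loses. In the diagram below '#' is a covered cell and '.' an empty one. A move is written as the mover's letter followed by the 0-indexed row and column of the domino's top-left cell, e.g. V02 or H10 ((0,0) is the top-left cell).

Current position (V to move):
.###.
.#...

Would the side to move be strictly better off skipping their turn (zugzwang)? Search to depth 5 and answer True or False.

zugzwang(.###./.#..., V) = False

ply 1, V at .###./.#... | V00=-1→####./##...; V04=+1→.####/.#..#*
ply 2, H at .####/.#..# | H12=-1→.####/.####*
ply 3, V at .####/.#### | V00=+1→#####/#####*
ply 4: #####/##### is terminal -1 (H); from .###./.#... depth 5
pass branch (H moves first from the same position):
  | ply 1, H at .###./.#... | H12=-1→.###./.###.*; H13=-1→.###./.#.##
  | ply 2, V at .###./.###. | V00=+1→####./####.*; V04=+1→.####/.####
  | ply 3: ####./####. is terminal -1 (H); from .###./.#... depth 5
V moving scores +1; V passing scores +1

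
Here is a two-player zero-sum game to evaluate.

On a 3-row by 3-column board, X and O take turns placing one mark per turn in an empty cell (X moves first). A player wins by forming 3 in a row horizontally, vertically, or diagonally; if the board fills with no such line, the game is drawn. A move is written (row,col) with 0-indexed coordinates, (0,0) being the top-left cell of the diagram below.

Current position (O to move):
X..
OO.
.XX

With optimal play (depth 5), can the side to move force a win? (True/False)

O winning at [X../OO./.XX]: True

p1 O@[X../OO./.XX]: (0,1)[XO./OO./.XX]-1 (0,2)[X.O/OO./.XX]-1 (1,2)[X../OOO/.XX]+1* (2,0)[X../OO./OXX]+1
p2 X@[X../OOO/.XX] terminal -1; root [X../OO./.XX] d5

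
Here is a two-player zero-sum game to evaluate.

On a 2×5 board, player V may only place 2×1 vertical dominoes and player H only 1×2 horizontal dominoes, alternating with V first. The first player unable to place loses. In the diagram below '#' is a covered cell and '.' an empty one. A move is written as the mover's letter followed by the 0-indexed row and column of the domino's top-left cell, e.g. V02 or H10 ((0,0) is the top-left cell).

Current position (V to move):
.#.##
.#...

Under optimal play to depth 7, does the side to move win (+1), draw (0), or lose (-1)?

[.#.##/.#...] V move#1: V00:-1/##.##/##..., V02:+1/.####/.##..*
[.####/.##..] H move#2: H13:-1/.####/.####*
[.####/.####] V move#3: V00:+1/#####/#####*
[#####/#####] end (terminal -1, H#4); searched .#.##/.#... to 7

value(.#.##/.#..., V) = +1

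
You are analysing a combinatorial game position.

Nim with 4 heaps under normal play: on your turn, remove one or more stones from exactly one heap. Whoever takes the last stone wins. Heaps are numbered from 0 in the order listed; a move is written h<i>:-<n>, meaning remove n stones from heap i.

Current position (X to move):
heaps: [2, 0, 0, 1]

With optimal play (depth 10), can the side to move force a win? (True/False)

X winning at [(2,0,0,1)]: True

p1 X@[(2,0,0,1)]: h0:-1[(1,0,0,1)]+1* h0:-2[(0,0,0,1)]-1 h3:-1[(2,0,0,0)]-1
p2 O@[(1,0,0,1)]: h0:-1[(0,0,0,1)]-1* h3:-1[(1,0,0,0)]-1
p3 X@[(0,0,0,1)]: h3:-1[(0,0,0,0)]+1*
p4 O@[(0,0,0,0)] terminal -1; root [(2,0,0,1)] d10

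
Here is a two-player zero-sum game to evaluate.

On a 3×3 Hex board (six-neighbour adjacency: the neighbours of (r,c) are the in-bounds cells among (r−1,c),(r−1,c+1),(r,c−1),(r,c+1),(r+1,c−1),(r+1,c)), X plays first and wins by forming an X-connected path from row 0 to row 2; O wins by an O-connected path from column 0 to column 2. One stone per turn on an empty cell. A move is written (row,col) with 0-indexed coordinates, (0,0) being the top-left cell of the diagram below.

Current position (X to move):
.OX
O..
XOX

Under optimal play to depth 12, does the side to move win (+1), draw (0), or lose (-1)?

p1 X@[.OX/O../XOX]: (0,0)[XOX/O../XOX]+1* (1,1)[.OX/OX./XOX]+1 (1,2)[.OX/O.X/XOX]+1
p2 O@[XOX/O../XOX]: (1,1)[XOX/OO./XOX]-1* (1,2)[XOX/O.O/XOX]-1
p3 X@[XOX/OO./XOX]: (1,2)[XOX/OOX/XOX]+1*
p4 O@[XOX/OOX/XOX] terminal -1; root [.OX/O../XOX] d12

value(.OX/O../XOX, X) = +1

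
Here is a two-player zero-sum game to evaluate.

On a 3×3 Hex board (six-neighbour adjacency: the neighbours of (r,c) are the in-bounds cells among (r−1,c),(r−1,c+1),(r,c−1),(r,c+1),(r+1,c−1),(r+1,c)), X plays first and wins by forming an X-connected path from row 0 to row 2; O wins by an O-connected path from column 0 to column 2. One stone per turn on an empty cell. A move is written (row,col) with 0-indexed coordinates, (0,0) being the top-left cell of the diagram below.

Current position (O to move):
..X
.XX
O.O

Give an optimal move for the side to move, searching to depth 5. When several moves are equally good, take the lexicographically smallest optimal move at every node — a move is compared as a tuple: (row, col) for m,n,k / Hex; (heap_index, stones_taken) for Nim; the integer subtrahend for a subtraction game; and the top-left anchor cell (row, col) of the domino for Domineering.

[..X/.XX/O.O] O move#1: (0,0):-1/O.X/.XX/O.O, (0,1):-1/.OX/.XX/O.O, (1,0):-1/..X/OXX/O.O, (2,1):+1/..X/.XX/OOO*
[..X/.XX/OOO] end (terminal -1, X#2); searched ..X/.XX/O.O to 5

O's best at [..X/.XX/O.O]: (2,1)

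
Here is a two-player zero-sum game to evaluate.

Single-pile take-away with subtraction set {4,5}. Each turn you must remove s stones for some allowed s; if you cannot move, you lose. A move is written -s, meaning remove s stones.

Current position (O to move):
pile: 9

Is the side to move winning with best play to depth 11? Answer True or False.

[9] O move#1: -4:-1/5*, -5:-1/4
[5] X move#2: -4:+1/1*, -5:+1/0
[1] end (terminal -1, O#3); searched 9 to 11

O winning at [9]: False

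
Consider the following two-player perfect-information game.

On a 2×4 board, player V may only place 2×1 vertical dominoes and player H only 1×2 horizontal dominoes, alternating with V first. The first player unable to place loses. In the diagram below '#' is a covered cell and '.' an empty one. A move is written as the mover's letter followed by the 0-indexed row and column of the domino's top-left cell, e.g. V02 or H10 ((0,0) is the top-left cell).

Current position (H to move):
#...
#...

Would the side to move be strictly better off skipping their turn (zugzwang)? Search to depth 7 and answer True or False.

[#.../#...] H move#1: H01:+1/###./#...*, H02:+1/#.##/#..., H11:+1/#.../###., H12:+1/#.../#.##
[###./#...] V move#2: V03:-1/####/#..#*
[####/#..#] H move#3: H11:+1/####/####*
[####/####] end (terminal -1, V#4); searched #.../#... to 7
if H skipped the turn, V would face:
~ [#.../#...] V move#1: V01:-1/##../##.., V02:+1/#.#./#.#.*, V03:-1/#..#/#..#
~ [#.#./#.#.] end (terminal -1, H#2); searched #.../#... to 7
compare (H): move=+1 vs pass=-1

zugzwang(#.../#..., H) = False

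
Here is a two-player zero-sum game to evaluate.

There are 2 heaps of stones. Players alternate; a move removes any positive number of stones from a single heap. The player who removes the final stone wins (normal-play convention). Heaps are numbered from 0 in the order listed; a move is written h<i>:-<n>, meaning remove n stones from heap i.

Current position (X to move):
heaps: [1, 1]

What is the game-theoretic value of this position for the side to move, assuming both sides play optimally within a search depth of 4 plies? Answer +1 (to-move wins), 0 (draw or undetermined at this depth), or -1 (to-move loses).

ply 1, X at (1,1) | h0:-1=-1→(0,1)*; h1:-1=-1→(1,0)
ply 2, O at (0,1) | h1:-1=+1→(0,0)*
ply 3: (0,0) is terminal -1 (X); from (1,1) depth 4

value((1,1), X) = -1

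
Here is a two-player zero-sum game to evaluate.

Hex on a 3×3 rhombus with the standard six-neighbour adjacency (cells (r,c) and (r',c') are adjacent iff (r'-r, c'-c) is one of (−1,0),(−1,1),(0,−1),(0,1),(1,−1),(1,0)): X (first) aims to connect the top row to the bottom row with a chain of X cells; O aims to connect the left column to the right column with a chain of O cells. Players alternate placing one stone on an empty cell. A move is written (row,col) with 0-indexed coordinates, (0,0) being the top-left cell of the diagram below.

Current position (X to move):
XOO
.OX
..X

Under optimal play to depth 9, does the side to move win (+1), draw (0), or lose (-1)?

value(XOO/.OX/..X, X) = -1

[XOO/.OX/..X] X move#1: (1,0):-1/XOO/XOX/..X*, (2,0):-1/XOO/.OX/X.X, (2,1):-1/XOO/.OX/.XX
[XOO/XOX/..X] O move#2: (2,0):+1/XOO/XOX/O.X*, (2,1):-1/XOO/XOX/.OX
[XOO/XOX/O.X] end (terminal -1, X#3); searched XOO/.OX/..X to 9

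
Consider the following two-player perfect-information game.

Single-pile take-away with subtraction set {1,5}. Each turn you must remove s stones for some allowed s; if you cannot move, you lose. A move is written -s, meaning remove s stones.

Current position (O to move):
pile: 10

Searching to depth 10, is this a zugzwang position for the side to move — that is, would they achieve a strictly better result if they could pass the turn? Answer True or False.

p1 O@[10]: -1[9]-1* -5[5]-1
p2 X@[9]: -1[8]+1* -5[4]+1
p3 O@[8]: -1[7]-1* -5[3]-1
p4 X@[7]: -1[6]+1* -5[2]+1
p5 O@[6]: -1[5]-1* -5[1]-1
p6 X@[5]: -1[4]+1* -5[0]+1
p7 O@[4]: -1[3]-1*
p8 X@[3]: -1[2]+1*
p9 O@[2]: -1[1]-1*
p10 X@[1]: -1[0]+1*
p11 O@[0] terminal -1; root [10] d10
pass branch (X moves first from the same position):
  | p1 X@[10]: -1[9]-1* -5[5]-1
  | p2 O@[9]: -1[8]+1* -5[4]+1
  | p3 X@[8]: -1[7]-1* -5[3]-1
  | p4 O@[7]: -1[6]+1* -5[2]+1
  | p5 X@[6]: -1[5]-1* -5[1]-1
  | p6 O@[5]: -1[4]+1* -5[0]+1
  | p7 X@[4]: -1[3]-1*
  | p8 O@[3]: -1[2]+1*
  | p9 X@[2]: -1[1]-1*
  | p10 O@[1]: -1[0]+1*
  | p11 X@[0] terminal -1; root [10] d10
O moving scores -1; O passing scores +1

zugzwang(10, O) = True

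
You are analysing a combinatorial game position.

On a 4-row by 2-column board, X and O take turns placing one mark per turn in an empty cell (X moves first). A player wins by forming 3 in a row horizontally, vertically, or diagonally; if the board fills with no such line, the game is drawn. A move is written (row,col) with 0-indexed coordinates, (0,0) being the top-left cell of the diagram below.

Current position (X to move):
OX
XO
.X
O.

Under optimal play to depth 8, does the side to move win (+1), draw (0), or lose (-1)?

ply 1, X at OX/XO/.X/O. | (2,0)=+0→OX/XO/XX/O.*; (3,1)=+0→OX/XO/.X/OX
ply 2, O at OX/XO/XX/O. | (3,1)=+0→OX/XO/XX/OO*
ply 3: OX/XO/XX/OO is terminal +0 (X); from OX/XO/.X/O. depth 8

value(OX/XO/.X/O., X) = 0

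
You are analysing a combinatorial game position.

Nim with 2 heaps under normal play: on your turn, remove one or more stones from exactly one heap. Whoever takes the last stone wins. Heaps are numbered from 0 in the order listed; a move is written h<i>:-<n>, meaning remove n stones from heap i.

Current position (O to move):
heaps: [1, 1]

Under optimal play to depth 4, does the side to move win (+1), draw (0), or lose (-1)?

value((1,1), O) = -1

p1 O@[(1,1)]: h0:-1[(0,1)]-1* h1:-1[(1,0)]-1
p2 X@[(0,1)]: h1:-1[(0,0)]+1*
p3 O@[(0,0)] terminal -1; root [(1,1)] d4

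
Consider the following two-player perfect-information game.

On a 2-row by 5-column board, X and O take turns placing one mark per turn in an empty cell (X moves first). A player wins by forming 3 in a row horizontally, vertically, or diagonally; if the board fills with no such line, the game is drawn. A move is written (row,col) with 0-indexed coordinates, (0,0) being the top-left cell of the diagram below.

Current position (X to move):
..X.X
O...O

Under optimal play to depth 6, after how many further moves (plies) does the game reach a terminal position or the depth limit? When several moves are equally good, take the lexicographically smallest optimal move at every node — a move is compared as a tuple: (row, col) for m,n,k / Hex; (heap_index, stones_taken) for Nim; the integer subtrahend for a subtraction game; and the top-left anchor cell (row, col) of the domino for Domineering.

PV length from [..X.X/O...O]: 3 plies

p1 X@[..X.X/O...O]: (0,0)[X.X.X/O...O]+1* (0,1)[.XX.X/O...O]+1 (0,3)[..XXX/O...O]+1 (1,1)[..X.X/OX..O]+0 (1,2)[..X.X/O.X.O]+0 (1,3)[..X.X/O..XO]+0
p2 O@[X.X.X/O...O]: (0,1)[XOX.X/O...O]-1* (0,3)[X.XOX/O...O]-1 (1,1)[X.X.X/OO..O]-1 (1,2)[X.X.X/O.O.O]-1 (1,3)[X.X.X/O..OO]-1
p3 X@[XOX.X/O...O]: (0,3)[XOXXX/O...O]+1* (1,1)[XOX.X/OX..O]+0 (1,2)[XOX.X/O.X.O]+0 (1,3)[XOX.X/O..XO]+0
p4 O@[XOXXX/O...O] terminal -1; root [..X.X/O...O] d6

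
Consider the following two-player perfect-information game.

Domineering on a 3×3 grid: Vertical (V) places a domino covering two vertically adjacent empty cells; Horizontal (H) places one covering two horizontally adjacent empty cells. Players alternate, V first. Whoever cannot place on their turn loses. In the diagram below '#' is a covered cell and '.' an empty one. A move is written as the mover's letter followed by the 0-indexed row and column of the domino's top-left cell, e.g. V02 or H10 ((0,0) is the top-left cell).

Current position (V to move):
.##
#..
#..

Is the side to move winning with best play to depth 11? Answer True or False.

ply 1, V at .##/#../#.. | V11=+1→.##/##./##.*; V12=+1→.##/#.#/#.#
ply 2: .##/##./##. is terminal -1 (H); from .##/#../#.. depth 11

V winning at [.##/#../#..]: True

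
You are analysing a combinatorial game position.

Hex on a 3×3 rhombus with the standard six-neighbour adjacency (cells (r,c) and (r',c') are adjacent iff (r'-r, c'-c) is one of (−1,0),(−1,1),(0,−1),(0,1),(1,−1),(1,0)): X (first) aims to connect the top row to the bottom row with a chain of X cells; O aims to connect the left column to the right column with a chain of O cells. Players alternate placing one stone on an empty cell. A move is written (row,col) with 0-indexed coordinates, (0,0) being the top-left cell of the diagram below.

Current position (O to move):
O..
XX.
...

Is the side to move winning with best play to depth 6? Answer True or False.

p1 O@[O../XX./...]: (0,1)[OO./XX./...]-1* (0,2)[O.O/XX./...]-1 (1,2)[O../XXO/...]-1 (2,0)[O../XX./O..]-1 (2,1)[O../XX./.O.]-1 (2,2)[O../XX./..O]-1
p2 X@[OO./XX./...]: (0,2)[OOX/XX./...]+1* (1,2)[OO./XXX/...]-1 (2,0)[OO./XX./X..]-1 (2,1)[OO./XX./.X.]-1 (2,2)[OO./XX./..X]-1
p3 O@[OOX/XX./...]: (1,2)[OOX/XXO/...]-1* (2,0)[OOX/XX./O..]-1 (2,1)[OOX/XX./.O.]-1 (2,2)[OOX/XX./..O]-1
p4 X@[OOX/XXO/...]: (2,0)[OOX/XXO/X..]+1* (2,1)[OOX/XXO/.X.]+1 (2,2)[OOX/XXO/..X]+1
p5 O@[OOX/XXO/X..] terminal -1; root [O../XX./...] d6

O winning at [O../XX./...]: False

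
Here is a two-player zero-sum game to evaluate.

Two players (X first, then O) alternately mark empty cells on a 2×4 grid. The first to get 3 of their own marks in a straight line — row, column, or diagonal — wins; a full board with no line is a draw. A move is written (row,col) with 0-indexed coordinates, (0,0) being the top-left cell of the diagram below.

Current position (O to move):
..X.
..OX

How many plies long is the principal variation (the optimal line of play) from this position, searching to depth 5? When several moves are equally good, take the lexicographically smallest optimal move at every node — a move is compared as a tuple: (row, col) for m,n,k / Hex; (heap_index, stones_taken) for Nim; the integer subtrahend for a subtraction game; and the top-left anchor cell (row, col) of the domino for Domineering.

PV length from [..X./..OX]: 5 plies

[..X./..OX] O move#1: (0,0):+0/O.X./..OX*, (0,1):+0/.OX./..OX, (0,3):+0/..XO/..OX, (1,0):+0/..X./O.OX, (1,1):+0/..X./.OOX
[O.X./..OX] X move#2: (0,1):+0/OXX./..OX*, (0,3):+0/O.XX/..OX, (1,0):+0/O.X./X.OX, (1,1):+0/O.X./.XOX
[OXX./..OX] O move#3: (0,3):+0/OXXO/..OX*, (1,0):-1/OXX./O.OX, (1,1):-1/OXX./.OOX
[OXXO/..OX] X move#4: (1,0):+0/OXXO/X.OX*, (1,1):+0/OXXO/.XOX
[OXXO/X.OX] O move#5: (1,1):+0/OXXO/XOOX*
[OXXO/XOOX] end (terminal +0, X#6); searched ..X./..OX to 5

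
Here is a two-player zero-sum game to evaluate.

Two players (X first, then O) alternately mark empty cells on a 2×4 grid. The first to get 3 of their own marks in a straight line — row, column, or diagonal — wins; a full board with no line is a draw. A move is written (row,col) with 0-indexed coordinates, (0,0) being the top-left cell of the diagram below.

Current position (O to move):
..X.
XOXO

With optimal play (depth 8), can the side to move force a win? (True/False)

p1 O@[..X./XOXO]: (0,0)[O.X./XOXO]+0* (0,1)[.OX./XOXO]+0 (0,3)[..XO/XOXO]+0
p2 X@[O.X./XOXO]: (0,1)[OXX./XOXO]+0* (0,3)[O.XX/XOXO]+0
p3 O@[OXX./XOXO]: (0,3)[OXXO/XOXO]+0*
p4 X@[OXXO/XOXO] terminal +0; root [..X./XOXO] d8

O winning at [..X./XOXO]: False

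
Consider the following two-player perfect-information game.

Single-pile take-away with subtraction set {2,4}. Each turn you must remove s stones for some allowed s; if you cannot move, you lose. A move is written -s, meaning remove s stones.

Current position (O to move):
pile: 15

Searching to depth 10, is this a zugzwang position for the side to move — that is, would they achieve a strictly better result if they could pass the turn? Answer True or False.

zugzwang(15, O) = False

ply 1, O at 15 | -2=+1→13*; -4=-1→11
ply 2, X at 13 | -2=-1→11*; -4=-1→9
ply 3, O at 11 | -2=-1→9; -4=+1→7*
ply 4, X at 7 | -2=-1→5*; -4=-1→3
ply 5, O at 5 | -2=-1→3; -4=+1→1*
ply 6: 1 is terminal -1 (X); from 15 depth 10
if O skipped the turn, X would face:
~ ply 1, X at 15 | -2=+1→13*; -4=-1→11
~ ply 2, O at 13 | -2=-1→11*; -4=-1→9
~ ply 3, X at 11 | -2=-1→9; -4=+1→7*
~ ply 4, O at 7 | -2=-1→5*; -4=-1→3
~ ply 5, X at 5 | -2=-1→3; -4=+1→1*
~ ply 6: 1 is terminal -1 (O); from 15 depth 10
compare (O): move=+1 vs pass=-1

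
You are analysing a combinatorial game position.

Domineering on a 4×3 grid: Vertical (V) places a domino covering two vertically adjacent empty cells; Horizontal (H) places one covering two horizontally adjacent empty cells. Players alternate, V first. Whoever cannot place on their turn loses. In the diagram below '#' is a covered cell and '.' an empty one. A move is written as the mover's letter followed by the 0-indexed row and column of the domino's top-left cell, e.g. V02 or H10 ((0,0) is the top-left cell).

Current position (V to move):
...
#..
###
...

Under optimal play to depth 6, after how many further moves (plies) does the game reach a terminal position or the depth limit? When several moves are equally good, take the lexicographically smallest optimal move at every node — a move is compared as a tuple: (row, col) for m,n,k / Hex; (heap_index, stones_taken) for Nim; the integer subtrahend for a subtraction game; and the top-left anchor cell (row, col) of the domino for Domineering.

[.../#../###/...] V move#1: V01:+1/.#./##./###/...*, V02:-1/..#/#.#/###/...
[.#./##./###/...] H move#2: H30:-1/.#./##./###/##.*, H31:-1/.#./##./###/.##
[.#./##./###/##.] V move#3: V02:+1/.##/###/###/##.*
[.##/###/###/##.] end (terminal -1, H#4); searched .../#../###/... to 6

PV length from [.../#../###/...]: 3 plies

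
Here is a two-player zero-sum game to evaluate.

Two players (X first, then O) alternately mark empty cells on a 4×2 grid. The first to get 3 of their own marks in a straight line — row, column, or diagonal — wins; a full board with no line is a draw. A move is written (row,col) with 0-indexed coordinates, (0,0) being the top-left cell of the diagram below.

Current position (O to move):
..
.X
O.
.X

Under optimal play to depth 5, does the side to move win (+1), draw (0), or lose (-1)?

[../.X/O./.X] O move#1: (0,0):-1/O./.X/O./.X, (0,1):-1/.O/.X/O./.X, (1,0):-1/../OX/O./.X, (2,1):+0/../.X/OO/.X*, (3,0):-1/../.X/O./OX
[../.X/OO/.X] X move#2: (0,0):+0/X./.X/OO/.X*, (0,1):-1/.X/.X/OO/.X, (1,0):+0/../XX/OO/.X, (3,0):+0/../.X/OO/XX
[X./.X/OO/.X] O move#3: (0,1):+0/XO/.X/OO/.X*, (1,0):+0/X./OX/OO/.X, (3,0):+0/X./.X/OO/OX
[XO/.X/OO/.X] X move#4: (1,0):+0/XO/XX/OO/.X*, (3,0):+0/XO/.X/OO/XX
[XO/XX/OO/.X] O move#5: (3,0):+0/XO/XX/OO/OX*
[XO/XX/OO/OX] end (terminal +0, X#6); searched ../.X/O./.X to 5

value(../.X/O./.X, O) = 0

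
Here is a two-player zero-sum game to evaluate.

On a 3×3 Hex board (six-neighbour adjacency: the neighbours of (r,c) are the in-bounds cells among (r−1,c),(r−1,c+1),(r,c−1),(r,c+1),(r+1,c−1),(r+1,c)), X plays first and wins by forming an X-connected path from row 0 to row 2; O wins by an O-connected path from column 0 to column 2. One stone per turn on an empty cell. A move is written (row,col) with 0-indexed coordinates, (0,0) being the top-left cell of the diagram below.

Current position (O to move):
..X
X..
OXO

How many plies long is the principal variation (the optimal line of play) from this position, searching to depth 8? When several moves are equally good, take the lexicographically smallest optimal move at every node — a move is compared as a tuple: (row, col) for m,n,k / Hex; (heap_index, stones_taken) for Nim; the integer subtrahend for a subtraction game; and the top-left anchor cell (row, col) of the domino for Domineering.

PV length from [..X/X../OXO]: 4 plies

ply 1, O at ..X/X../OXO | (0,0)=-1→O.X/X../OXO*; (0,1)=-1→.OX/X../OXO; (1,1)=-1→..X/XO./OXO; (1,2)=-1→..X/X.O/OXO
ply 2, X at O.X/X../OXO | (0,1)=+1→OXX/X../OXO*; (1,1)=+1→O.X/XX./OXO; (1,2)=+1→O.X/X.X/OXO
ply 3, O at OXX/X../OXO | (1,1)=-1→OXX/XO./OXO*; (1,2)=-1→OXX/X.O/OXO
ply 4, X at OXX/XO./OXO | (1,2)=+1→OXX/XOX/OXO*
ply 5: OXX/XOX/OXO is terminal -1 (O); from ..X/X../OXO depth 8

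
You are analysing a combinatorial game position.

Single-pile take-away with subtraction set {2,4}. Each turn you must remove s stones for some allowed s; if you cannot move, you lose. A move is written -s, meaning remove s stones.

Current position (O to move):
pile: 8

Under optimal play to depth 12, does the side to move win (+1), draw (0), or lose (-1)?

[8] O move#1: -2:+1/6*, -4:-1/4
[6] X move#2: -2:-1/4*, -4:-1/2
[4] O move#3: -2:-1/2, -4:+1/0*
[0] end (terminal -1, X#4); searched 8 to 12

value(8, O) = +1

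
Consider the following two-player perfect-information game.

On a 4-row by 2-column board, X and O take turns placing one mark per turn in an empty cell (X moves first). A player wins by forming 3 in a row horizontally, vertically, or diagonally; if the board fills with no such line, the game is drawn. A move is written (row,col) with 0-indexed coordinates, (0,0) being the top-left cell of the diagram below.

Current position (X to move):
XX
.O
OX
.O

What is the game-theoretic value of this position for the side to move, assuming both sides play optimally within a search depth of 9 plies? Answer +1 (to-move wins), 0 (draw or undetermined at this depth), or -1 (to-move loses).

value(XX/.O/OX/.O, X) = 0

p1 X@[XX/.O/OX/.O]: (1,0)[XX/XO/OX/.O]+0* (3,0)[XX/.O/OX/XO]+0
p2 O@[XX/XO/OX/.O]: (3,0)[XX/XO/OX/OO]+0*
p3 X@[XX/XO/OX/OO] terminal +0; root [XX/.O/OX/.O] d9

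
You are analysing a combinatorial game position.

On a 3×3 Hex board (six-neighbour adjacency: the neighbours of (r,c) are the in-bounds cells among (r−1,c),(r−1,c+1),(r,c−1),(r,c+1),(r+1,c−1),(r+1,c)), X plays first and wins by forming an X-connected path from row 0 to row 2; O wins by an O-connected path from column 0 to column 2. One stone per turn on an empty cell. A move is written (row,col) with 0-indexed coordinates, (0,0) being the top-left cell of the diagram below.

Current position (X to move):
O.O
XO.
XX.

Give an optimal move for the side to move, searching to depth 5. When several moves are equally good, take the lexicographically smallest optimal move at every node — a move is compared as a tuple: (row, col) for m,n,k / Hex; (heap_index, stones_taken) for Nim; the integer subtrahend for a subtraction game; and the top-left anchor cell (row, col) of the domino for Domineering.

p1 X@[O.O/XO./XX.]: (0,1)[OXO/XO./XX.]+1* (1,2)[O.O/XOX/XX.]-1 (2,2)[O.O/XO./XXX]-1
p2 O@[OXO/XO./XX.] terminal -1; root [O.O/XO./XX.] d5

X's best at [O.O/XO./XX.]: (0,1)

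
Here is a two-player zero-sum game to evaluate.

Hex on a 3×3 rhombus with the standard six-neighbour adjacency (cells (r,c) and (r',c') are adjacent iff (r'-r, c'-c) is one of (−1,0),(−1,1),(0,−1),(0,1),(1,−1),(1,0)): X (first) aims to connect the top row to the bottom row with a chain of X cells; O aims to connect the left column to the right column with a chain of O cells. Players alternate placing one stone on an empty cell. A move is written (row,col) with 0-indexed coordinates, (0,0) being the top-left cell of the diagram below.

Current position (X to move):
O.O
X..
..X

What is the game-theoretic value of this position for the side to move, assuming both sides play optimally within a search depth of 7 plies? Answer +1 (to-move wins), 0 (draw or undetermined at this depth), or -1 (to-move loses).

value(O.O/X../..X, X) = +1

[O.O/X../..X] X move#1: (0,1):+1/OXO/X../..X*, (1,1):-1/O.O/XX./..X, (1,2):-1/O.O/X.X/..X, (2,0):-1/O.O/X../X.X, (2,1):-1/O.O/X../.XX
[OXO/X../..X] O move#2: (1,1):-1/OXO/XO./..X*, (1,2):-1/OXO/X.O/..X, (2,0):-1/OXO/X../O.X, (2,1):-1/OXO/X../.OX
[OXO/XO./..X] X move#3: (1,2):-1/OXO/XOX/..X, (2,0):+1/OXO/XO./X.X*, (2,1):-1/OXO/XO./.XX
[OXO/XO./X.X] end (terminal -1, O#4); searched O.O/X../..X to 7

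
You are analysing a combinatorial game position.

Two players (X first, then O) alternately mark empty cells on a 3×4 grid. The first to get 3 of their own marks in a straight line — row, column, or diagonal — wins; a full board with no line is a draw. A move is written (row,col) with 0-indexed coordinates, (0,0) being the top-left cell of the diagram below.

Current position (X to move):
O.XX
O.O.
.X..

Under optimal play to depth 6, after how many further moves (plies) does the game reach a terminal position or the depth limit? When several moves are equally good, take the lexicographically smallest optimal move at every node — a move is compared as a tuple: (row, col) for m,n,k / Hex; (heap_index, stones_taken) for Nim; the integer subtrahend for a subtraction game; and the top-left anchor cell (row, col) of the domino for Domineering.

PV length from [O.XX/O.O./.X..]: 1 ply

[O.XX/O.O./.X..] X move#1: (0,1):+1/OXXX/O.O./.X..*, (1,1):-1/O.XX/OXO./.X.., (1,3):-1/O.XX/O.OX/.X.., (2,0):-1/O.XX/O.O./XX.., (2,2):-1/O.XX/O.O./.XX., (2,3):-1/O.XX/O.O./.X.X
[OXXX/O.O./.X..] end (terminal -1, O#2); searched O.XX/O.O./.X.. to 6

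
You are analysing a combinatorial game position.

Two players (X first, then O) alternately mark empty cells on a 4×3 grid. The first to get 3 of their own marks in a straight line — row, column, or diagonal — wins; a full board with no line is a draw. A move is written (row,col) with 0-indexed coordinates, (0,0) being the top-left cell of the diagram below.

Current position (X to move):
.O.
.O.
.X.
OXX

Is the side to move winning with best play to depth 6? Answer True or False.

ply 1, X at .O./.O./.X./OXX | (0,0)=-1→XO./.O./.X./OXX; (0,2)=-1→.OX/.O./.X./OXX; (1,0)=+1→.O./XO./.X./OXX*; (1,2)=+1→.O./.OX/.X./OXX; (2,0)=+1→.O./.O./XX./OXX; (2,2)=+1→.O./.O./.XX/OXX
ply 2: .O./XO./.X./OXX is terminal -1 (O); from .O./.O./.X./OXX depth 6

X winning at [.O./.O./.X./OXX]: True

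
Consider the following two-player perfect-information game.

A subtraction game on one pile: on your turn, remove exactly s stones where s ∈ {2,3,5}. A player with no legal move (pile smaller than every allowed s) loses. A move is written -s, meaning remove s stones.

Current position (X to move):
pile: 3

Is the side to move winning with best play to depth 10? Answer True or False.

X winning at [3]: True

p1 X@[3]: -2[1]+1* -3[0]+1
p2 O@[1] terminal -1; root [3] d10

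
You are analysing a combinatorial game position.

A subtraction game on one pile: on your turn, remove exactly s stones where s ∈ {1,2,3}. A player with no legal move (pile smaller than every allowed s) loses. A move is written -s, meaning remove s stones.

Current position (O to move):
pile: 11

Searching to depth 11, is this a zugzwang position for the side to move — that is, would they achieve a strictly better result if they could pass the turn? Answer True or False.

ply 1, O at 11 | -1=-1→10; -2=-1→9; -3=+1→8*
ply 2, X at 8 | -1=-1→7*; -2=-1→6; -3=-1→5
ply 3, O at 7 | -1=-1→6; -2=-1→5; -3=+1→4*
ply 4, X at 4 | -1=-1→3*; -2=-1→2; -3=-1→1
ply 5, O at 3 | -1=-1→2; -2=-1→1; -3=+1→0*
ply 6: 0 is terminal -1 (X); from 11 depth 11
if O skipped the turn, X would face:
~ ply 1, X at 11 | -1=-1→10; -2=-1→9; -3=+1→8*
~ ply 2, O at 8 | -1=-1→7*; -2=-1→6; -3=-1→5
~ ply 3, X at 7 | -1=-1→6; -2=-1→5; -3=+1→4*
~ ply 4, O at 4 | -1=-1→3*; -2=-1→2; -3=-1→1
~ ply 5, X at 3 | -1=-1→2; -2=-1→1; -3=+1→0*
~ ply 6: 0 is terminal -1 (O); from 11 depth 11
compare (O): move=+1 vs pass=-1

zugzwang(11, O) = False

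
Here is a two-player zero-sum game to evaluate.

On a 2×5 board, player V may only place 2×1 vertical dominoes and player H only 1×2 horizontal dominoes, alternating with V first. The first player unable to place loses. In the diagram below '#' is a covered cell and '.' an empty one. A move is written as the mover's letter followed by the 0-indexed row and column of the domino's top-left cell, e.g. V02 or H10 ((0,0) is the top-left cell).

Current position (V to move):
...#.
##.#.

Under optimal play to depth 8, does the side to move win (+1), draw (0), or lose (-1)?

value(...#./##.#., V) = +1

p1 V@[...#./##.#.]: V02[..##./####.]+1* V04[...##/##.##]-1
p2 H@[..##./####.]: H00[####./####.]-1*
p3 V@[####./####.]: V04[#####/#####]+1*
p4 H@[#####/#####] terminal -1; root [...#./##.#.] d8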